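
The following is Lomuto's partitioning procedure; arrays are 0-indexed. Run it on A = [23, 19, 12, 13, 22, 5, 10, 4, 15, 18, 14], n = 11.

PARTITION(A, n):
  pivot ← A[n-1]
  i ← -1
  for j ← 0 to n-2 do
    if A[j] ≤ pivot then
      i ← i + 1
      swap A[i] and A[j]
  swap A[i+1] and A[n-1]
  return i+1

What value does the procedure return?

5

pivot = A[10] = 14; i = -1
j=0: A[0]=23 > 14 → no swap
j=1: A[1]=19 > 14 → no swap
j=2: A[2]=12 ≤ 14 → i=0, swap A[0],A[2] → [12, 19, 23, 13, 22, 5, 10, 4, 15, 18, 14]
j=3: A[3]=13 ≤ 14 → i=1, swap A[1],A[3] → [12, 13, 23, 19, 22, 5, 10, 4, 15, 18, 14]
j=4: A[4]=22 > 14 → no swap
j=5: A[5]=5 ≤ 14 → i=2, swap A[2],A[5] → [12, 13, 5, 19, 22, 23, 10, 4, 15, 18, 14]
j=6: A[6]=10 ≤ 14 → i=3, swap A[3],A[6] → [12, 13, 5, 10, 22, 23, 19, 4, 15, 18, 14]
j=7: A[7]=4 ≤ 14 → i=4, swap A[4],A[7] → [12, 13, 5, 10, 4, 23, 19, 22, 15, 18, 14]
j=8: A[8]=15 > 14 → no swap
j=9: A[9]=18 > 14 → no swap
final swap A[5],A[10] → [12, 13, 5, 10, 4, 14, 19, 22, 15, 18, 23]; return 5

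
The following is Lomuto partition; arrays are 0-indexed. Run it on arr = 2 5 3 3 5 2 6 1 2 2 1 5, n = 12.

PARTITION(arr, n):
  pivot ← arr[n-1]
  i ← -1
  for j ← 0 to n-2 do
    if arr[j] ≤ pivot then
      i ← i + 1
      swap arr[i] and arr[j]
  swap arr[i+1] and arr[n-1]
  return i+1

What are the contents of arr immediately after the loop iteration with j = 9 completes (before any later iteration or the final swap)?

2 5 3 3 5 2 1 2 2 6 1 5

pivot = arr[11] = 5; i = -1
j=0: arr[0]=2 ≤ 5 → i=0, swap arr[0],arr[0] (no change) → 2 5 3 3 5 2 6 1 2 2 1 5
j=1: arr[1]=5 ≤ 5 → i=1, swap arr[1],arr[1] (no change) → 2 5 3 3 5 2 6 1 2 2 1 5
j=2: arr[2]=3 ≤ 5 → i=2, swap arr[2],arr[2] (no change) → 2 5 3 3 5 2 6 1 2 2 1 5
j=3: arr[3]=3 ≤ 5 → i=3, swap arr[3],arr[3] (no change) → 2 5 3 3 5 2 6 1 2 2 1 5
j=4: arr[4]=5 ≤ 5 → i=4, swap arr[4],arr[4] (no change) → 2 5 3 3 5 2 6 1 2 2 1 5
j=5: arr[5]=2 ≤ 5 → i=5, swap arr[5],arr[5] (no change) → 2 5 3 3 5 2 6 1 2 2 1 5
j=6: arr[6]=6 > 5 → no swap
j=7: arr[7]=1 ≤ 5 → i=6, swap arr[6],arr[7] → 2 5 3 3 5 2 1 6 2 2 1 5
j=8: arr[8]=2 ≤ 5 → i=7, swap arr[7],arr[8] → 2 5 3 3 5 2 1 2 6 2 1 5
j=9: arr[9]=2 ≤ 5 → i=8, swap arr[8],arr[9] → 2 5 3 3 5 2 1 2 2 6 1 5
(after j=9) arr = 2 5 3 3 5 2 1 2 2 6 1 5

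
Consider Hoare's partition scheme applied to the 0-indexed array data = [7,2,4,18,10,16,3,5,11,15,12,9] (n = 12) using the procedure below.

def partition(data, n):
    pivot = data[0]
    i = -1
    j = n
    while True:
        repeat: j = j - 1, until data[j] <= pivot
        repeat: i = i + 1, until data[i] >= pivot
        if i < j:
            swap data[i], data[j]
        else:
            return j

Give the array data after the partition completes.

pivot = data[0] = 7; i = -1, j = 12
j→7 (data[7]=5≤7), i→0 (data[0]=7≥7); i<j, swap → [5,2,4,18,10,16,3,7,11,15,12,9]
j→6 (data[6]=3≤7), i→3 (data[3]=18≥7); i<j, swap → [5,2,4,3,10,16,18,7,11,15,12,9]
j→3, i→4; i≥j, return j=3. data = [5,2,4,3,10,16,18,7,11,15,12,9]

[5,2,4,3,10,16,18,7,11,15,12,9]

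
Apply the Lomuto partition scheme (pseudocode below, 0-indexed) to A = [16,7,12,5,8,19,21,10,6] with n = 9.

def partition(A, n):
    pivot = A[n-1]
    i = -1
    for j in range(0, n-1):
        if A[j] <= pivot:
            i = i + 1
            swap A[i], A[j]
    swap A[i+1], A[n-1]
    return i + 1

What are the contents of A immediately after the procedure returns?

[5,6,12,16,8,19,21,10,7]

pivot = A[8] = 6; i = -1
j=0: A[0]=16 > 6 → no swap
j=1: A[1]=7 > 6 → no swap
j=2: A[2]=12 > 6 → no swap
j=3: A[3]=5 ≤ 6 → i=0, swap A[0],A[3] → [5,7,12,16,8,19,21,10,6]
j=4: A[4]=8 > 6 → no swap
j=5: A[5]=19 > 6 → no swap
j=6: A[6]=21 > 6 → no swap
j=7: A[7]=10 > 6 → no swap
final swap A[1],A[8] → [5,6,12,16,8,19,21,10,7]; return 1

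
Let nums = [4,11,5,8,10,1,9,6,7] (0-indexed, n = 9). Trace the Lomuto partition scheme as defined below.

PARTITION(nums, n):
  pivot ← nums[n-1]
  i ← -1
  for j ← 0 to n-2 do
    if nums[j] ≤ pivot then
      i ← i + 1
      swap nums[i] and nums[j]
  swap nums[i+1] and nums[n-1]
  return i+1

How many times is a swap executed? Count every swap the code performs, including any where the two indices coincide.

5

pivot = nums[8] = 7; i = -1
j=0: nums[0]=4 ≤ 7 → i=0, swap nums[0],nums[0] (no change) → [4,11,5,8,10,1,9,6,7]
j=1: nums[1]=11 > 7 → no swap
j=2: nums[2]=5 ≤ 7 → i=1, swap nums[1],nums[2] → [4,5,11,8,10,1,9,6,7]
j=3: nums[3]=8 > 7 → no swap
j=4: nums[4]=10 > 7 → no swap
j=5: nums[5]=1 ≤ 7 → i=2, swap nums[2],nums[5] → [4,5,1,8,10,11,9,6,7]
j=6: nums[6]=9 > 7 → no swap
j=7: nums[7]=6 ≤ 7 → i=3, swap nums[3],nums[7] → [4,5,1,6,10,11,9,8,7]
final swap nums[4],nums[8] → [4,5,1,6,7,11,9,8,10]; return 4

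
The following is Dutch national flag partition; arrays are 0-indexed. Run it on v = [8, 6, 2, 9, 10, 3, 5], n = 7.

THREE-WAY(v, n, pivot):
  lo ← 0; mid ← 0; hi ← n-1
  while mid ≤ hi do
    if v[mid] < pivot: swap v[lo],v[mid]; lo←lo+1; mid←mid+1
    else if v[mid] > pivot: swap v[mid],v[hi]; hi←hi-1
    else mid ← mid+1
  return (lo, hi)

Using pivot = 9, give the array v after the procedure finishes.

lo=0 mid=0 hi=6
8<9: swap(0,0), lo=1 mid=1 ⇒ [8, 6, 2, 9, 10, 3, 5]
6<9: swap(1,1), lo=2 mid=2 ⇒ [8, 6, 2, 9, 10, 3, 5]
2<9: swap(2,2), lo=3 mid=3 ⇒ [8, 6, 2, 9, 10, 3, 5]
9=9: mid=4
10>9: swap(4,6), hi=5 ⇒ [8, 6, 2, 9, 5, 3, 10]
5<9: swap(3,4), lo=4 mid=5 ⇒ [8, 6, 2, 5, 9, 3, 10]
3<9: swap(4,5), lo=5 mid=6 ⇒ [8, 6, 2, 5, 3, 9, 10]
done. lo=5 hi=5; v=[8, 6, 2, 5, 3, 9, 10]

[8, 6, 2, 5, 3, 9, 10]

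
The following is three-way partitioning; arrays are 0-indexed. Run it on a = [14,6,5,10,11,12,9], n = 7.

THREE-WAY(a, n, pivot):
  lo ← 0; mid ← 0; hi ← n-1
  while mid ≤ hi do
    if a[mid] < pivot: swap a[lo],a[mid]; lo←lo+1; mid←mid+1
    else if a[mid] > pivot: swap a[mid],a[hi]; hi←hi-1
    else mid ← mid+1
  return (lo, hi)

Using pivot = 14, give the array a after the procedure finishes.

pivot = 14; lo=0, mid=0, hi=6
a[mid]=14=14: mid=1
a[mid]=6<14: swap a[0],a[1]; lo=1,mid=2 → [6,14,5,10,11,12,9]
a[mid]=5<14: swap a[1],a[2]; lo=2,mid=3 → [6,5,14,10,11,12,9]
a[mid]=10<14: swap a[2],a[3]; lo=3,mid=4 → [6,5,10,14,11,12,9]
a[mid]=11<14: swap a[3],a[4]; lo=4,mid=5 → [6,5,10,11,14,12,9]
a[mid]=12<14: swap a[4],a[5]; lo=5,mid=6 → [6,5,10,11,12,14,9]
a[mid]=9<14: swap a[5],a[6]; lo=6,mid=7 → [6,5,10,11,12,9,14]
end: lo=6, hi=6; a = [6,5,10,11,12,9,14]

[6,5,10,11,12,9,14]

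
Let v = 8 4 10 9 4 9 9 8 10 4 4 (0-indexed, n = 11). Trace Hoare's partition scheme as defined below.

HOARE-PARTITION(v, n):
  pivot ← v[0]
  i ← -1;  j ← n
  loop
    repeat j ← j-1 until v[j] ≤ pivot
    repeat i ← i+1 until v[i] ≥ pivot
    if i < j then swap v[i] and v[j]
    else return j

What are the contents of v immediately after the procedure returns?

4 4 4 8 4 9 9 9 10 10 8

pivot = v[0] = 8; i = -1, j = 11
j→10 (v[10]=4≤8), i→0 (v[0]=8≥8); i<j, swap → 4 4 10 9 4 9 9 8 10 4 8
j→9 (v[9]=4≤8), i→2 (v[2]=10≥8); i<j, swap → 4 4 4 9 4 9 9 8 10 10 8
j→7 (v[7]=8≤8), i→3 (v[3]=9≥8); i<j, swap → 4 4 4 8 4 9 9 9 10 10 8
j→4, i→5; i≥j, return j=4. v = 4 4 4 8 4 9 9 9 10 10 8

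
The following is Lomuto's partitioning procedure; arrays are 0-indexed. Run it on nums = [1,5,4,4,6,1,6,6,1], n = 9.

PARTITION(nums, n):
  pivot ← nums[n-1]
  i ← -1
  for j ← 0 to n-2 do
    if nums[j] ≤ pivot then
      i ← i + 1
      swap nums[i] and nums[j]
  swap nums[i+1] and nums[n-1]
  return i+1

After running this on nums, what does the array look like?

pivot = nums[8] = 1; i = -1
j=0: nums[0]=1 ≤ 1 → i=0, swap nums[0],nums[0] (no change) → [1,5,4,4,6,1,6,6,1]
j=1: nums[1]=5 > 1 → no swap
j=2: nums[2]=4 > 1 → no swap
j=3: nums[3]=4 > 1 → no swap
j=4: nums[4]=6 > 1 → no swap
j=5: nums[5]=1 ≤ 1 → i=1, swap nums[1],nums[5] → [1,1,4,4,6,5,6,6,1]
j=6: nums[6]=6 > 1 → no swap
j=7: nums[7]=6 > 1 → no swap
final swap nums[2],nums[8] → [1,1,1,4,6,5,6,6,4]; return 2

[1,1,1,4,6,5,6,6,4]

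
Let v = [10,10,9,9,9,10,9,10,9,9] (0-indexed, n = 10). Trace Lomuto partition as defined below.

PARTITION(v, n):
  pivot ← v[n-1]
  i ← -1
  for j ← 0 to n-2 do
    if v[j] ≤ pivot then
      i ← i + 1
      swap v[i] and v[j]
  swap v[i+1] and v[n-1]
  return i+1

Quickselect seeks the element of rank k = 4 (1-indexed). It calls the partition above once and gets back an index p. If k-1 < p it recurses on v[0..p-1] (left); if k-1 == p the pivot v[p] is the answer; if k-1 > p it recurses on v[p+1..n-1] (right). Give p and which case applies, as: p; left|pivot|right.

pivot = v[9] = 9; i = -1
j=0: v[0]=10 > 9 → no swap
j=1: v[1]=10 > 9 → no swap
j=2: v[2]=9 ≤ 9 → i=0, swap v[0],v[2] → [9,10,10,9,9,10,9,10,9,9]
j=3: v[3]=9 ≤ 9 → i=1, swap v[1],v[3] → [9,9,10,10,9,10,9,10,9,9]
j=4: v[4]=9 ≤ 9 → i=2, swap v[2],v[4] → [9,9,9,10,10,10,9,10,9,9]
j=5: v[5]=10 > 9 → no swap
j=6: v[6]=9 ≤ 9 → i=3, swap v[3],v[6] → [9,9,9,9,10,10,10,10,9,9]
j=7: v[7]=10 > 9 → no swap
j=8: v[8]=9 ≤ 9 → i=4, swap v[4],v[8] → [9,9,9,9,9,10,10,10,10,9]
final swap v[5],v[9] → [9,9,9,9,9,9,10,10,10,10]; return 5
p = 5; k-1 = 3 < 5 ⇒ left

5; left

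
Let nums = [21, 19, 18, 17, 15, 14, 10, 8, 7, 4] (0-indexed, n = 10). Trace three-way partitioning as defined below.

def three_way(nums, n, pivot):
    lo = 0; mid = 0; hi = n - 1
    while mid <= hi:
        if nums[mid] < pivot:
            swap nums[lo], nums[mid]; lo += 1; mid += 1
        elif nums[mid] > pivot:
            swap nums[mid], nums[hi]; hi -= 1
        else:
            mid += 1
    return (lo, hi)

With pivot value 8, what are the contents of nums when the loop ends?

lo=0 mid=0 hi=9
21>8: swap(0,9), hi=8 ⇒ [4, 19, 18, 17, 15, 14, 10, 8, 7, 21]
4<8: swap(0,0), lo=1 mid=1 ⇒ [4, 19, 18, 17, 15, 14, 10, 8, 7, 21]
19>8: swap(1,8), hi=7 ⇒ [4, 7, 18, 17, 15, 14, 10, 8, 19, 21]
7<8: swap(1,1), lo=2 mid=2 ⇒ [4, 7, 18, 17, 15, 14, 10, 8, 19, 21]
18>8: swap(2,7), hi=6 ⇒ [4, 7, 8, 17, 15, 14, 10, 18, 19, 21]
8=8: mid=3
17>8: swap(3,6), hi=5 ⇒ [4, 7, 8, 10, 15, 14, 17, 18, 19, 21]
10>8: swap(3,5), hi=4 ⇒ [4, 7, 8, 14, 15, 10, 17, 18, 19, 21]
14>8: swap(3,4), hi=3 ⇒ [4, 7, 8, 15, 14, 10, 17, 18, 19, 21]
15>8: swap(3,3), hi=2 ⇒ [4, 7, 8, 15, 14, 10, 17, 18, 19, 21]
done. lo=2 hi=2; nums=[4, 7, 8, 15, 14, 10, 17, 18, 19, 21]

[4, 7, 8, 15, 14, 10, 17, 18, 19, 21]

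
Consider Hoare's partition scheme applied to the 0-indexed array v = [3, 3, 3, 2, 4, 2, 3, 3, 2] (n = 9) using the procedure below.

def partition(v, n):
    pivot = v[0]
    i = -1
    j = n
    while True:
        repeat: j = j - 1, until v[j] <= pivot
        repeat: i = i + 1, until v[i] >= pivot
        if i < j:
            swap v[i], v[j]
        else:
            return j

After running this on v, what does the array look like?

pivot = v[0] = 3; i = -1, j = 9
j→8 (v[8]=2≤3), i→0 (v[0]=3≥3); i<j, swap → [2, 3, 3, 2, 4, 2, 3, 3, 3]
j→7 (v[7]=3≤3), i→1 (v[1]=3≥3); i<j, swap → [2, 3, 3, 2, 4, 2, 3, 3, 3]
j→6 (v[6]=3≤3), i→2 (v[2]=3≥3); i<j, swap → [2, 3, 3, 2, 4, 2, 3, 3, 3]
j→5 (v[5]=2≤3), i→4 (v[4]=4≥3); i<j, swap → [2, 3, 3, 2, 2, 4, 3, 3, 3]
j→4, i→5; i≥j, return j=4. v = [2, 3, 3, 2, 2, 4, 3, 3, 3]

[2, 3, 3, 2, 2, 4, 3, 3, 3]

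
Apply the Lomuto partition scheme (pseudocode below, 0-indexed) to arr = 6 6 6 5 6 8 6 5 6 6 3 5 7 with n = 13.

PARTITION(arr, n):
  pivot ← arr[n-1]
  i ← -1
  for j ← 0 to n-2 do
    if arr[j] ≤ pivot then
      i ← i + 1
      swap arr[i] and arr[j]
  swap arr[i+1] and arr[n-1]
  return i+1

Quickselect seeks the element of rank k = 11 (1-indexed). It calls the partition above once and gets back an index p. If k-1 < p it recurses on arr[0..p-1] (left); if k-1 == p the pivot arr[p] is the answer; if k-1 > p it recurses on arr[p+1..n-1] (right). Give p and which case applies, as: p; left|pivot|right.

pivot = arr[12] = 7; i = -1
j=0: arr[0]=6 ≤ 7 → i=0, swap arr[0],arr[0] (no change) → 6 6 6 5 6 8 6 5 6 6 3 5 7
j=1: arr[1]=6 ≤ 7 → i=1, swap arr[1],arr[1] (no change) → 6 6 6 5 6 8 6 5 6 6 3 5 7
j=2: arr[2]=6 ≤ 7 → i=2, swap arr[2],arr[2] (no change) → 6 6 6 5 6 8 6 5 6 6 3 5 7
j=3: arr[3]=5 ≤ 7 → i=3, swap arr[3],arr[3] (no change) → 6 6 6 5 6 8 6 5 6 6 3 5 7
j=4: arr[4]=6 ≤ 7 → i=4, swap arr[4],arr[4] (no change) → 6 6 6 5 6 8 6 5 6 6 3 5 7
j=5: arr[5]=8 > 7 → no swap
j=6: arr[6]=6 ≤ 7 → i=5, swap arr[5],arr[6] → 6 6 6 5 6 6 8 5 6 6 3 5 7
j=7: arr[7]=5 ≤ 7 → i=6, swap arr[6],arr[7] → 6 6 6 5 6 6 5 8 6 6 3 5 7
j=8: arr[8]=6 ≤ 7 → i=7, swap arr[7],arr[8] → 6 6 6 5 6 6 5 6 8 6 3 5 7
j=9: arr[9]=6 ≤ 7 → i=8, swap arr[8],arr[9] → 6 6 6 5 6 6 5 6 6 8 3 5 7
j=10: arr[10]=3 ≤ 7 → i=9, swap arr[9],arr[10] → 6 6 6 5 6 6 5 6 6 3 8 5 7
j=11: arr[11]=5 ≤ 7 → i=10, swap arr[10],arr[11] → 6 6 6 5 6 6 5 6 6 3 5 8 7
final swap arr[11],arr[12] → 6 6 6 5 6 6 5 6 6 3 5 7 8; return 11
p = 11; k-1 = 10 < 11 ⇒ left

11; left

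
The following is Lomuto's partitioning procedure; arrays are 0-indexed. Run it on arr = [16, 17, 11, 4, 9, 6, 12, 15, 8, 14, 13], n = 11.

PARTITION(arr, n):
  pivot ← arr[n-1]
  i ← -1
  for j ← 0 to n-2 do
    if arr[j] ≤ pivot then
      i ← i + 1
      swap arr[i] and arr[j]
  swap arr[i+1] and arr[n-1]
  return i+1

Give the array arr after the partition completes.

pivot=13, i=-1
j=0: 16>13, skip
j=1: 17>13, skip
j=2: 11≤13, i=0, swap(0,2) ⇒ [11, 17, 16, 4, 9, 6, 12, 15, 8, 14, 13]
j=3: 4≤13, i=1, swap(1,3) ⇒ [11, 4, 16, 17, 9, 6, 12, 15, 8, 14, 13]
j=4: 9≤13, i=2, swap(2,4) ⇒ [11, 4, 9, 17, 16, 6, 12, 15, 8, 14, 13]
j=5: 6≤13, i=3, swap(3,5) ⇒ [11, 4, 9, 6, 16, 17, 12, 15, 8, 14, 13]
j=6: 12≤13, i=4, swap(4,6) ⇒ [11, 4, 9, 6, 12, 17, 16, 15, 8, 14, 13]
j=7: 15>13, skip
j=8: 8≤13, i=5, swap(5,8) ⇒ [11, 4, 9, 6, 12, 8, 16, 15, 17, 14, 13]
j=9: 14>13, skip
swap(6,10) ⇒ [11, 4, 9, 6, 12, 8, 13, 15, 17, 14, 16]; return 6

[11, 4, 9, 6, 12, 8, 13, 15, 17, 14, 16]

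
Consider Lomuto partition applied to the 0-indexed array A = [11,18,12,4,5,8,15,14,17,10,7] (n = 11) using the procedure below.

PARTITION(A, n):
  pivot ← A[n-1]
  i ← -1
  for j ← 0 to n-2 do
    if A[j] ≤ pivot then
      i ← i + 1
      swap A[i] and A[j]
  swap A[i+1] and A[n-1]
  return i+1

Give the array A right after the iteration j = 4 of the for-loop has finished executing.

pivot = A[10] = 7; i = -1
j=0: A[0]=11 > 7 → no swap
j=1: A[1]=18 > 7 → no swap
j=2: A[2]=12 > 7 → no swap
j=3: A[3]=4 ≤ 7 → i=0, swap A[0],A[3] → [4,18,12,11,5,8,15,14,17,10,7]
j=4: A[4]=5 ≤ 7 → i=1, swap A[1],A[4] → [4,5,12,11,18,8,15,14,17,10,7]
(after j=4) A = [4,5,12,11,18,8,15,14,17,10,7]

[4,5,12,11,18,8,15,14,17,10,7]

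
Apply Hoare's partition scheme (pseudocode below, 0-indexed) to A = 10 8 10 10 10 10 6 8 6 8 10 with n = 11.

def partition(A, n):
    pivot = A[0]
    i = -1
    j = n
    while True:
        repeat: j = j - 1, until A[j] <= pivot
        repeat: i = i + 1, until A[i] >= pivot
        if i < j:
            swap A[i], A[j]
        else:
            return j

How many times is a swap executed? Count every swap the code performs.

pivot = A[0] = 10; i = -1, j = 11
j→10 (A[10]=10≤10), i→0 (A[0]=10≥10); i<j, swap → 10 8 10 10 10 10 6 8 6 8 10
j→9 (A[9]=8≤10), i→2 (A[2]=10≥10); i<j, swap → 10 8 8 10 10 10 6 8 6 10 10
j→8 (A[8]=6≤10), i→3 (A[3]=10≥10); i<j, swap → 10 8 8 6 10 10 6 8 10 10 10
j→7 (A[7]=8≤10), i→4 (A[4]=10≥10); i<j, swap → 10 8 8 6 8 10 6 10 10 10 10
j→6 (A[6]=6≤10), i→5 (A[5]=10≥10); i<j, swap → 10 8 8 6 8 6 10 10 10 10 10
j→5, i→6; i≥j, return j=5. A = 10 8 8 6 8 6 10 10 10 10 10

5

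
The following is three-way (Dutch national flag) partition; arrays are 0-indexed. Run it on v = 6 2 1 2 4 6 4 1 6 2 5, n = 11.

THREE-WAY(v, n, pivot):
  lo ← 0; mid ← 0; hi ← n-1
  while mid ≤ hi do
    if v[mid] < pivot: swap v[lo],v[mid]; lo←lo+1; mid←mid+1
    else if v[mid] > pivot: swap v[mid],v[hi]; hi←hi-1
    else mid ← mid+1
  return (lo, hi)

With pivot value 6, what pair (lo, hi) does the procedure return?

(8, 10)

pivot = 6; lo=0, mid=0, hi=10
v[mid]=6=6: mid=1
v[mid]=2<6: swap v[0],v[1]; lo=1,mid=2 → 2 6 1 2 4 6 4 1 6 2 5
v[mid]=1<6: swap v[1],v[2]; lo=2,mid=3 → 2 1 6 2 4 6 4 1 6 2 5
v[mid]=2<6: swap v[2],v[3]; lo=3,mid=4 → 2 1 2 6 4 6 4 1 6 2 5
v[mid]=4<6: swap v[3],v[4]; lo=4,mid=5 → 2 1 2 4 6 6 4 1 6 2 5
v[mid]=6=6: mid=6
v[mid]=4<6: swap v[4],v[6]; lo=5,mid=7 → 2 1 2 4 4 6 6 1 6 2 5
v[mid]=1<6: swap v[5],v[7]; lo=6,mid=8 → 2 1 2 4 4 1 6 6 6 2 5
v[mid]=6=6: mid=9
v[mid]=2<6: swap v[6],v[9]; lo=7,mid=10 → 2 1 2 4 4 1 2 6 6 6 5
v[mid]=5<6: swap v[7],v[10]; lo=8,mid=11 → 2 1 2 4 4 1 2 5 6 6 6
end: lo=8, hi=10; v = 2 1 2 4 4 1 2 5 6 6 6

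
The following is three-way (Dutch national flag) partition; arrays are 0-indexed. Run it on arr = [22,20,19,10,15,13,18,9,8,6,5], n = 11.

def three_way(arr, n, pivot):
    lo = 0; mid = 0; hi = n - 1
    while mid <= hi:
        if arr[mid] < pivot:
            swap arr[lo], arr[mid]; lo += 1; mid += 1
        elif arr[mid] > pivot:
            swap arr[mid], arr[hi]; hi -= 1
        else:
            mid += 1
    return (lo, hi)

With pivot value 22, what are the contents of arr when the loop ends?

[20,19,10,15,13,18,9,8,6,5,22]

pivot = 22; lo=0, mid=0, hi=10
arr[mid]=22=22: mid=1
arr[mid]=20<22: swap arr[0],arr[1]; lo=1,mid=2 → [20,22,19,10,15,13,18,9,8,6,5]
arr[mid]=19<22: swap arr[1],arr[2]; lo=2,mid=3 → [20,19,22,10,15,13,18,9,8,6,5]
arr[mid]=10<22: swap arr[2],arr[3]; lo=3,mid=4 → [20,19,10,22,15,13,18,9,8,6,5]
arr[mid]=15<22: swap arr[3],arr[4]; lo=4,mid=5 → [20,19,10,15,22,13,18,9,8,6,5]
arr[mid]=13<22: swap arr[4],arr[5]; lo=5,mid=6 → [20,19,10,15,13,22,18,9,8,6,5]
arr[mid]=18<22: swap arr[5],arr[6]; lo=6,mid=7 → [20,19,10,15,13,18,22,9,8,6,5]
arr[mid]=9<22: swap arr[6],arr[7]; lo=7,mid=8 → [20,19,10,15,13,18,9,22,8,6,5]
arr[mid]=8<22: swap arr[7],arr[8]; lo=8,mid=9 → [20,19,10,15,13,18,9,8,22,6,5]
arr[mid]=6<22: swap arr[8],arr[9]; lo=9,mid=10 → [20,19,10,15,13,18,9,8,6,22,5]
arr[mid]=5<22: swap arr[9],arr[10]; lo=10,mid=11 → [20,19,10,15,13,18,9,8,6,5,22]
end: lo=10, hi=10; arr = [20,19,10,15,13,18,9,8,6,5,22]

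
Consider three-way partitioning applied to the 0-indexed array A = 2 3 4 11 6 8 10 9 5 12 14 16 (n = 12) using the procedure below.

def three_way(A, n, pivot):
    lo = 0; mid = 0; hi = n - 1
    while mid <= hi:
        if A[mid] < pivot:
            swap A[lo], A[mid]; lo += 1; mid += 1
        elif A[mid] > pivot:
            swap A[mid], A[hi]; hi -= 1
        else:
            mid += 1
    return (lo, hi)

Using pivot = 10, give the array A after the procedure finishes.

pivot = 10; lo=0, mid=0, hi=11
A[mid]=2<10: swap A[0],A[0]; lo=1,mid=1 → 2 3 4 11 6 8 10 9 5 12 14 16
A[mid]=3<10: swap A[1],A[1]; lo=2,mid=2 → 2 3 4 11 6 8 10 9 5 12 14 16
A[mid]=4<10: swap A[2],A[2]; lo=3,mid=3 → 2 3 4 11 6 8 10 9 5 12 14 16
A[mid]=11>10: swap A[3],A[11]; hi=10 → 2 3 4 16 6 8 10 9 5 12 14 11
A[mid]=16>10: swap A[3],A[10]; hi=9 → 2 3 4 14 6 8 10 9 5 12 16 11
A[mid]=14>10: swap A[3],A[9]; hi=8 → 2 3 4 12 6 8 10 9 5 14 16 11
A[mid]=12>10: swap A[3],A[8]; hi=7 → 2 3 4 5 6 8 10 9 12 14 16 11
A[mid]=5<10: swap A[3],A[3]; lo=4,mid=4 → 2 3 4 5 6 8 10 9 12 14 16 11
A[mid]=6<10: swap A[4],A[4]; lo=5,mid=5 → 2 3 4 5 6 8 10 9 12 14 16 11
A[mid]=8<10: swap A[5],A[5]; lo=6,mid=6 → 2 3 4 5 6 8 10 9 12 14 16 11
A[mid]=10=10: mid=7
A[mid]=9<10: swap A[6],A[7]; lo=7,mid=8 → 2 3 4 5 6 8 9 10 12 14 16 11
end: lo=7, hi=7; A = 2 3 4 5 6 8 9 10 12 14 16 11

2 3 4 5 6 8 9 10 12 14 16 11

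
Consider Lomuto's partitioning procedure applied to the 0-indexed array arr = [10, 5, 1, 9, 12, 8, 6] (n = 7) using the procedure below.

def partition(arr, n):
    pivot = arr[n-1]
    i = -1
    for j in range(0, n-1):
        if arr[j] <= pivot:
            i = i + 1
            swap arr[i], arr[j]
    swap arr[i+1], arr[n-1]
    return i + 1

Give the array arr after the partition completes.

pivot = arr[6] = 6; i = -1
j=0: arr[0]=10 > 6 → no swap
j=1: arr[1]=5 ≤ 6 → i=0, swap arr[0],arr[1] → [5, 10, 1, 9, 12, 8, 6]
j=2: arr[2]=1 ≤ 6 → i=1, swap arr[1],arr[2] → [5, 1, 10, 9, 12, 8, 6]
j=3: arr[3]=9 > 6 → no swap
j=4: arr[4]=12 > 6 → no swap
j=5: arr[5]=8 > 6 → no swap
final swap arr[2],arr[6] → [5, 1, 6, 9, 12, 8, 10]; return 2

[5, 1, 6, 9, 12, 8, 10]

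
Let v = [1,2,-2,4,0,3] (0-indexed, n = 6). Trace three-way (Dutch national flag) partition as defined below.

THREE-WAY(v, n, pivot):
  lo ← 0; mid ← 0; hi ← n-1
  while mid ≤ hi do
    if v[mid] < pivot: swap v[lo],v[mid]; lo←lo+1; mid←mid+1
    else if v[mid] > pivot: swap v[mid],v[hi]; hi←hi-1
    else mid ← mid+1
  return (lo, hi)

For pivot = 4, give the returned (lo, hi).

pivot = 4; lo=0, mid=0, hi=5
v[mid]=1<4: swap v[0],v[0]; lo=1,mid=1 → [1,2,-2,4,0,3]
v[mid]=2<4: swap v[1],v[1]; lo=2,mid=2 → [1,2,-2,4,0,3]
v[mid]=-2<4: swap v[2],v[2]; lo=3,mid=3 → [1,2,-2,4,0,3]
v[mid]=4=4: mid=4
v[mid]=0<4: swap v[3],v[4]; lo=4,mid=5 → [1,2,-2,0,4,3]
v[mid]=3<4: swap v[4],v[5]; lo=5,mid=6 → [1,2,-2,0,3,4]
end: lo=5, hi=5; v = [1,2,-2,0,3,4]

(5, 5)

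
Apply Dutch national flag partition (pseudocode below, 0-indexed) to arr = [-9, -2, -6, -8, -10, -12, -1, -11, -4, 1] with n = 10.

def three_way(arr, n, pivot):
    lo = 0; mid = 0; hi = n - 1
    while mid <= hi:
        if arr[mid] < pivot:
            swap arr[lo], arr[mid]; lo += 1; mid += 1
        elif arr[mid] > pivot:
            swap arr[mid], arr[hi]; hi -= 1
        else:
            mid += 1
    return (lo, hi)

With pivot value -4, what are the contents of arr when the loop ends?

pivot = -4; lo=0, mid=0, hi=9
arr[mid]=-9<-4: swap arr[0],arr[0]; lo=1,mid=1 → [-9, -2, -6, -8, -10, -12, -1, -11, -4, 1]
arr[mid]=-2>-4: swap arr[1],arr[9]; hi=8 → [-9, 1, -6, -8, -10, -12, -1, -11, -4, -2]
arr[mid]=1>-4: swap arr[1],arr[8]; hi=7 → [-9, -4, -6, -8, -10, -12, -1, -11, 1, -2]
arr[mid]=-4=-4: mid=2
arr[mid]=-6<-4: swap arr[1],arr[2]; lo=2,mid=3 → [-9, -6, -4, -8, -10, -12, -1, -11, 1, -2]
arr[mid]=-8<-4: swap arr[2],arr[3]; lo=3,mid=4 → [-9, -6, -8, -4, -10, -12, -1, -11, 1, -2]
arr[mid]=-10<-4: swap arr[3],arr[4]; lo=4,mid=5 → [-9, -6, -8, -10, -4, -12, -1, -11, 1, -2]
arr[mid]=-12<-4: swap arr[4],arr[5]; lo=5,mid=6 → [-9, -6, -8, -10, -12, -4, -1, -11, 1, -2]
arr[mid]=-1>-4: swap arr[6],arr[7]; hi=6 → [-9, -6, -8, -10, -12, -4, -11, -1, 1, -2]
arr[mid]=-11<-4: swap arr[5],arr[6]; lo=6,mid=7 → [-9, -6, -8, -10, -12, -11, -4, -1, 1, -2]
end: lo=6, hi=6; arr = [-9, -6, -8, -10, -12, -11, -4, -1, 1, -2]

[-9, -6, -8, -10, -12, -11, -4, -1, 1, -2]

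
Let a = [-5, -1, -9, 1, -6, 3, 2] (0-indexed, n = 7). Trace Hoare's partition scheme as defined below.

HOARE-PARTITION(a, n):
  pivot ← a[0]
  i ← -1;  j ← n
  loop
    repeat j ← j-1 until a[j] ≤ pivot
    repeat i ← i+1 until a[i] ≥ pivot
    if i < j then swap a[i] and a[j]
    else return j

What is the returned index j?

pivot=-5
j stops at 4 (-6), i stops at 0 (-5); swap ⇒ [-6, -1, -9, 1, -5, 3, 2]
j stops at 2 (-9), i stops at 1 (-1); swap ⇒ [-6, -9, -1, 1, -5, 3, 2]
j stops at 1, i stops at 2; i≥j ⇒ return 1. a=[-6, -9, -1, 1, -5, 3, 2]

1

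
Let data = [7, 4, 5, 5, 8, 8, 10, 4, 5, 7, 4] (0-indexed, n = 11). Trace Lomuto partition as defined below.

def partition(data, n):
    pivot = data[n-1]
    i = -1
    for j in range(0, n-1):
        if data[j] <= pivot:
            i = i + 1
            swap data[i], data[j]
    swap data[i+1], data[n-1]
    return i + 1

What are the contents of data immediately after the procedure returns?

[4, 4, 4, 5, 8, 8, 10, 7, 5, 7, 5]

pivot = data[10] = 4; i = -1
j=0: data[0]=7 > 4 → no swap
j=1: data[1]=4 ≤ 4 → i=0, swap data[0],data[1] → [4, 7, 5, 5, 8, 8, 10, 4, 5, 7, 4]
j=2: data[2]=5 > 4 → no swap
j=3: data[3]=5 > 4 → no swap
j=4: data[4]=8 > 4 → no swap
j=5: data[5]=8 > 4 → no swap
j=6: data[6]=10 > 4 → no swap
j=7: data[7]=4 ≤ 4 → i=1, swap data[1],data[7] → [4, 4, 5, 5, 8, 8, 10, 7, 5, 7, 4]
j=8: data[8]=5 > 4 → no swap
j=9: data[9]=7 > 4 → no swap
final swap data[2],data[10] → [4, 4, 4, 5, 8, 8, 10, 7, 5, 7, 5]; return 2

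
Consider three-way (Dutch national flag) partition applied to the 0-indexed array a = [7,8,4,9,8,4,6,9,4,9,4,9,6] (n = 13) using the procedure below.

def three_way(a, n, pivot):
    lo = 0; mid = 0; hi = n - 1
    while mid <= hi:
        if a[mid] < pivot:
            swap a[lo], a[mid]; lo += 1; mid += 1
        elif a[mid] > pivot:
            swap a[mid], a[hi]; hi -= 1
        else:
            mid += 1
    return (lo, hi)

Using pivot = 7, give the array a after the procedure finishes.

lo=0 mid=0 hi=12
7=7: mid=1
8>7: swap(1,12), hi=11 ⇒ [7,6,4,9,8,4,6,9,4,9,4,9,8]
6<7: swap(0,1), lo=1 mid=2 ⇒ [6,7,4,9,8,4,6,9,4,9,4,9,8]
4<7: swap(1,2), lo=2 mid=3 ⇒ [6,4,7,9,8,4,6,9,4,9,4,9,8]
9>7: swap(3,11), hi=10 ⇒ [6,4,7,9,8,4,6,9,4,9,4,9,8]
9>7: swap(3,10), hi=9 ⇒ [6,4,7,4,8,4,6,9,4,9,9,9,8]
4<7: swap(2,3), lo=3 mid=4 ⇒ [6,4,4,7,8,4,6,9,4,9,9,9,8]
8>7: swap(4,9), hi=8 ⇒ [6,4,4,7,9,4,6,9,4,8,9,9,8]
9>7: swap(4,8), hi=7 ⇒ [6,4,4,7,4,4,6,9,9,8,9,9,8]
4<7: swap(3,4), lo=4 mid=5 ⇒ [6,4,4,4,7,4,6,9,9,8,9,9,8]
4<7: swap(4,5), lo=5 mid=6 ⇒ [6,4,4,4,4,7,6,9,9,8,9,9,8]
6<7: swap(5,6), lo=6 mid=7 ⇒ [6,4,4,4,4,6,7,9,9,8,9,9,8]
9>7: swap(7,7), hi=6 ⇒ [6,4,4,4,4,6,7,9,9,8,9,9,8]
done. lo=6 hi=6; a=[6,4,4,4,4,6,7,9,9,8,9,9,8]

[6,4,4,4,4,6,7,9,9,8,9,9,8]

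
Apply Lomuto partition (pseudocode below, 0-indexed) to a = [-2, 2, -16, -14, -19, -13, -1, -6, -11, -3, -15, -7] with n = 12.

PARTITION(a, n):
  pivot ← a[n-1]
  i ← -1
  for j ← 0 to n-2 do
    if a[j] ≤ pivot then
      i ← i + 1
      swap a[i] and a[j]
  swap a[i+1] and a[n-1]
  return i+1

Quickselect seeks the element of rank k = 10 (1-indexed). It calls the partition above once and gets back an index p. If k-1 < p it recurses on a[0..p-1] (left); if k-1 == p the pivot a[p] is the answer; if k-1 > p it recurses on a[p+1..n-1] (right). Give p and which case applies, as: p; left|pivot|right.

pivot = a[11] = -7; i = -1
j=0: a[0]=-2 > -7 → no swap
j=1: a[1]=2 > -7 → no swap
j=2: a[2]=-16 ≤ -7 → i=0, swap a[0],a[2] → [-16, 2, -2, -14, -19, -13, -1, -6, -11, -3, -15, -7]
j=3: a[3]=-14 ≤ -7 → i=1, swap a[1],a[3] → [-16, -14, -2, 2, -19, -13, -1, -6, -11, -3, -15, -7]
j=4: a[4]=-19 ≤ -7 → i=2, swap a[2],a[4] → [-16, -14, -19, 2, -2, -13, -1, -6, -11, -3, -15, -7]
j=5: a[5]=-13 ≤ -7 → i=3, swap a[3],a[5] → [-16, -14, -19, -13, -2, 2, -1, -6, -11, -3, -15, -7]
j=6: a[6]=-1 > -7 → no swap
j=7: a[7]=-6 > -7 → no swap
j=8: a[8]=-11 ≤ -7 → i=4, swap a[4],a[8] → [-16, -14, -19, -13, -11, 2, -1, -6, -2, -3, -15, -7]
j=9: a[9]=-3 > -7 → no swap
j=10: a[10]=-15 ≤ -7 → i=5, swap a[5],a[10] → [-16, -14, -19, -13, -11, -15, -1, -6, -2, -3, 2, -7]
final swap a[6],a[11] → [-16, -14, -19, -13, -11, -15, -7, -6, -2, -3, 2, -1]; return 6
p = 6; k-1 = 9 > 6 ⇒ right

6; right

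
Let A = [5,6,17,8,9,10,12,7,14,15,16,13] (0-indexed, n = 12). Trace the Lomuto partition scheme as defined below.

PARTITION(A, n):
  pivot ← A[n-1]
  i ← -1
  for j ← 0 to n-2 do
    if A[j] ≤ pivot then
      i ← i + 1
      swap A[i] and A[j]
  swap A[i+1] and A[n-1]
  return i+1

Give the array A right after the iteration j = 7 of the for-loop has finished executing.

pivot=13, i=-1
j=0: 5≤13, i=0, swap(0,0) ⇒ [5,6,17,8,9,10,12,7,14,15,16,13]
j=1: 6≤13, i=1, swap(1,1) ⇒ [5,6,17,8,9,10,12,7,14,15,16,13]
j=2: 17>13, skip
j=3: 8≤13, i=2, swap(2,3) ⇒ [5,6,8,17,9,10,12,7,14,15,16,13]
j=4: 9≤13, i=3, swap(3,4) ⇒ [5,6,8,9,17,10,12,7,14,15,16,13]
j=5: 10≤13, i=4, swap(4,5) ⇒ [5,6,8,9,10,17,12,7,14,15,16,13]
j=6: 12≤13, i=5, swap(5,6) ⇒ [5,6,8,9,10,12,17,7,14,15,16,13]
j=7: 7≤13, i=6, swap(6,7) ⇒ [5,6,8,9,10,12,7,17,14,15,16,13]
(after j=7) A = [5,6,8,9,10,12,7,17,14,15,16,13]

[5,6,8,9,10,12,7,17,14,15,16,13]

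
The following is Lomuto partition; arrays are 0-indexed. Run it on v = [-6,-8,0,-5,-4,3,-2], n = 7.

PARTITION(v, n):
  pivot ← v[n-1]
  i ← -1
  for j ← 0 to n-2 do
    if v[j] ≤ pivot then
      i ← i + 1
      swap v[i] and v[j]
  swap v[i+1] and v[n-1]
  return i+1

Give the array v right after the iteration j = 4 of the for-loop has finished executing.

[-6,-8,-5,-4,0,3,-2]

pivot=-2, i=-1
j=0: -6≤-2, i=0, swap(0,0) ⇒ [-6,-8,0,-5,-4,3,-2]
j=1: -8≤-2, i=1, swap(1,1) ⇒ [-6,-8,0,-5,-4,3,-2]
j=2: 0>-2, skip
j=3: -5≤-2, i=2, swap(2,3) ⇒ [-6,-8,-5,0,-4,3,-2]
j=4: -4≤-2, i=3, swap(3,4) ⇒ [-6,-8,-5,-4,0,3,-2]
(after j=4) v = [-6,-8,-5,-4,0,3,-2]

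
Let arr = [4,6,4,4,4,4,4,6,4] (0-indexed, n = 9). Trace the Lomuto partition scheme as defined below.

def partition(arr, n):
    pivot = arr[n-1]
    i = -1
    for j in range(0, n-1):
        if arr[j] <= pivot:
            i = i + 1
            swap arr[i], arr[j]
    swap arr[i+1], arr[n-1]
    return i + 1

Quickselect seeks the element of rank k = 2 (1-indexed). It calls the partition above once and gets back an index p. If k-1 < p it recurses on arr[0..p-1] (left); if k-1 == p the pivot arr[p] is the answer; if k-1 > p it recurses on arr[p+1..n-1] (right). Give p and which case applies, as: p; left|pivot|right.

6; left

pivot = arr[8] = 4; i = -1
j=0: arr[0]=4 ≤ 4 → i=0, swap arr[0],arr[0] (no change) → [4,6,4,4,4,4,4,6,4]
j=1: arr[1]=6 > 4 → no swap
j=2: arr[2]=4 ≤ 4 → i=1, swap arr[1],arr[2] → [4,4,6,4,4,4,4,6,4]
j=3: arr[3]=4 ≤ 4 → i=2, swap arr[2],arr[3] → [4,4,4,6,4,4,4,6,4]
j=4: arr[4]=4 ≤ 4 → i=3, swap arr[3],arr[4] → [4,4,4,4,6,4,4,6,4]
j=5: arr[5]=4 ≤ 4 → i=4, swap arr[4],arr[5] → [4,4,4,4,4,6,4,6,4]
j=6: arr[6]=4 ≤ 4 → i=5, swap arr[5],arr[6] → [4,4,4,4,4,4,6,6,4]
j=7: arr[7]=6 > 4 → no swap
final swap arr[6],arr[8] → [4,4,4,4,4,4,4,6,6]; return 6
p = 6; k-1 = 1 < 6 ⇒ left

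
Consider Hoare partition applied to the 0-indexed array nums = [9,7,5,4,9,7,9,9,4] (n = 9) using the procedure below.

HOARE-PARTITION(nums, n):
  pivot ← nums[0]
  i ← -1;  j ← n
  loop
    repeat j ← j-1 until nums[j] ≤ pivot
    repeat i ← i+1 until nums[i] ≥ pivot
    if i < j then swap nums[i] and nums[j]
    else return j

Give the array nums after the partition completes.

pivot = nums[0] = 9; i = -1, j = 9
j→8 (nums[8]=4≤9), i→0 (nums[0]=9≥9); i<j, swap → [4,7,5,4,9,7,9,9,9]
j→7 (nums[7]=9≤9), i→4 (nums[4]=9≥9); i<j, swap → [4,7,5,4,9,7,9,9,9]
j→6, i→6; i≥j, return j=6. nums = [4,7,5,4,9,7,9,9,9]

[4,7,5,4,9,7,9,9,9]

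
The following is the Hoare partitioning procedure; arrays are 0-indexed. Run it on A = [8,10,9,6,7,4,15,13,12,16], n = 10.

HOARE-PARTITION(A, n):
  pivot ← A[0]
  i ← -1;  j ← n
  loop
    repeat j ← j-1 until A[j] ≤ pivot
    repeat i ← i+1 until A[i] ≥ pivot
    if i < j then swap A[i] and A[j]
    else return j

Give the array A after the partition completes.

pivot = A[0] = 8; i = -1, j = 10
j→5 (A[5]=4≤8), i→0 (A[0]=8≥8); i<j, swap → [4,10,9,6,7,8,15,13,12,16]
j→4 (A[4]=7≤8), i→1 (A[1]=10≥8); i<j, swap → [4,7,9,6,10,8,15,13,12,16]
j→3 (A[3]=6≤8), i→2 (A[2]=9≥8); i<j, swap → [4,7,6,9,10,8,15,13,12,16]
j→2, i→3; i≥j, return j=2. A = [4,7,6,9,10,8,15,13,12,16]

[4,7,6,9,10,8,15,13,12,16]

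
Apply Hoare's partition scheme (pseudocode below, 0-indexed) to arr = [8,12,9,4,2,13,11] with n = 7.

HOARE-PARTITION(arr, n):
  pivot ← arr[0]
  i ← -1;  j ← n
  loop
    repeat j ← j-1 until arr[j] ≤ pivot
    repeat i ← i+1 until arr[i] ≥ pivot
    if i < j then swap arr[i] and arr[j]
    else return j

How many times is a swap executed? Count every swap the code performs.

2

pivot = arr[0] = 8; i = -1, j = 7
j→4 (arr[4]=2≤8), i→0 (arr[0]=8≥8); i<j, swap → [2,12,9,4,8,13,11]
j→3 (arr[3]=4≤8), i→1 (arr[1]=12≥8); i<j, swap → [2,4,9,12,8,13,11]
j→1, i→2; i≥j, return j=1. arr = [2,4,9,12,8,13,11]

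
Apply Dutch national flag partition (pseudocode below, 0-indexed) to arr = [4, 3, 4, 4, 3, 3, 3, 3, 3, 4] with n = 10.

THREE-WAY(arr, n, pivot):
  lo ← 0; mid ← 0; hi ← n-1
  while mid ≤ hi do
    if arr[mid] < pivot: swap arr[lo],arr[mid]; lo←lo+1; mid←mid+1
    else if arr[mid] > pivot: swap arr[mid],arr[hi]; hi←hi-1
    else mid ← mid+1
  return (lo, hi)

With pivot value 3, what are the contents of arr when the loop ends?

[3, 3, 3, 3, 3, 3, 4, 4, 4, 4]

pivot = 3; lo=0, mid=0, hi=9
arr[mid]=4>3: swap arr[0],arr[9]; hi=8 → [4, 3, 4, 4, 3, 3, 3, 3, 3, 4]
arr[mid]=4>3: swap arr[0],arr[8]; hi=7 → [3, 3, 4, 4, 3, 3, 3, 3, 4, 4]
arr[mid]=3=3: mid=1
arr[mid]=3=3: mid=2
arr[mid]=4>3: swap arr[2],arr[7]; hi=6 → [3, 3, 3, 4, 3, 3, 3, 4, 4, 4]
arr[mid]=3=3: mid=3
arr[mid]=4>3: swap arr[3],arr[6]; hi=5 → [3, 3, 3, 3, 3, 3, 4, 4, 4, 4]
arr[mid]=3=3: mid=4
arr[mid]=3=3: mid=5
arr[mid]=3=3: mid=6
end: lo=0, hi=5; arr = [3, 3, 3, 3, 3, 3, 4, 4, 4, 4]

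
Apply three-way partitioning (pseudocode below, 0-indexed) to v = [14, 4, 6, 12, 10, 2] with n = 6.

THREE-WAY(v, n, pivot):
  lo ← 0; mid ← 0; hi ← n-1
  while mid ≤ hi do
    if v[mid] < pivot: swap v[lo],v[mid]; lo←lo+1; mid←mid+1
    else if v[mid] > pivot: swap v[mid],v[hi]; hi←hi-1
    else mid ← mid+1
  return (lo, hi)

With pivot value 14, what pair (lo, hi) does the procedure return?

(5, 5)

lo=0 mid=0 hi=5
14=14: mid=1
4<14: swap(0,1), lo=1 mid=2 ⇒ [4, 14, 6, 12, 10, 2]
6<14: swap(1,2), lo=2 mid=3 ⇒ [4, 6, 14, 12, 10, 2]
12<14: swap(2,3), lo=3 mid=4 ⇒ [4, 6, 12, 14, 10, 2]
10<14: swap(3,4), lo=4 mid=5 ⇒ [4, 6, 12, 10, 14, 2]
2<14: swap(4,5), lo=5 mid=6 ⇒ [4, 6, 12, 10, 2, 14]
done. lo=5 hi=5; v=[4, 6, 12, 10, 2, 14]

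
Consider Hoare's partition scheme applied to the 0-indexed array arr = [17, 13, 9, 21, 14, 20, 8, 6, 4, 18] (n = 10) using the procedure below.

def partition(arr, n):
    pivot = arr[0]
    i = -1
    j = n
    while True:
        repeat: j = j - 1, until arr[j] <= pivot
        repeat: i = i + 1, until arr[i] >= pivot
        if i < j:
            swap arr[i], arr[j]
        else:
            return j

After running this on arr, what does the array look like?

[4, 13, 9, 6, 14, 8, 20, 21, 17, 18]

pivot=17
j stops at 8 (4), i stops at 0 (17); swap ⇒ [4, 13, 9, 21, 14, 20, 8, 6, 17, 18]
j stops at 7 (6), i stops at 3 (21); swap ⇒ [4, 13, 9, 6, 14, 20, 8, 21, 17, 18]
j stops at 6 (8), i stops at 5 (20); swap ⇒ [4, 13, 9, 6, 14, 8, 20, 21, 17, 18]
j stops at 5, i stops at 6; i≥j ⇒ return 5. arr=[4, 13, 9, 6, 14, 8, 20, 21, 17, 18]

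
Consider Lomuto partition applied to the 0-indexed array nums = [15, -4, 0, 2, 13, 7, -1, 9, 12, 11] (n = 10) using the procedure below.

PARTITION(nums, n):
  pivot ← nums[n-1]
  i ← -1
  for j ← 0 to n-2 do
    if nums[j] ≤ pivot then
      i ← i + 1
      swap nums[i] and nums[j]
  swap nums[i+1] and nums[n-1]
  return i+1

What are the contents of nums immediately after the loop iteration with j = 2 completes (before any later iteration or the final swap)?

[-4, 0, 15, 2, 13, 7, -1, 9, 12, 11]

pivot = nums[9] = 11; i = -1
j=0: nums[0]=15 > 11 → no swap
j=1: nums[1]=-4 ≤ 11 → i=0, swap nums[0],nums[1] → [-4, 15, 0, 2, 13, 7, -1, 9, 12, 11]
j=2: nums[2]=0 ≤ 11 → i=1, swap nums[1],nums[2] → [-4, 0, 15, 2, 13, 7, -1, 9, 12, 11]
(after j=2) nums = [-4, 0, 15, 2, 13, 7, -1, 9, 12, 11]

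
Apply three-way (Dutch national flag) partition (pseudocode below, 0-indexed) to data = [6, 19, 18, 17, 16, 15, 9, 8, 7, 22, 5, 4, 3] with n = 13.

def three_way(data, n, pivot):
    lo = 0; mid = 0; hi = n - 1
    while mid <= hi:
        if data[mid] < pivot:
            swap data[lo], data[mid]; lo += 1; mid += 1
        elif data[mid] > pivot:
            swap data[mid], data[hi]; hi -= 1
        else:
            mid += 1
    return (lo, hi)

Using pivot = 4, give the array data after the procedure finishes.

lo=0 mid=0 hi=12
6>4: swap(0,12), hi=11 ⇒ [3, 19, 18, 17, 16, 15, 9, 8, 7, 22, 5, 4, 6]
3<4: swap(0,0), lo=1 mid=1 ⇒ [3, 19, 18, 17, 16, 15, 9, 8, 7, 22, 5, 4, 6]
19>4: swap(1,11), hi=10 ⇒ [3, 4, 18, 17, 16, 15, 9, 8, 7, 22, 5, 19, 6]
4=4: mid=2
18>4: swap(2,10), hi=9 ⇒ [3, 4, 5, 17, 16, 15, 9, 8, 7, 22, 18, 19, 6]
5>4: swap(2,9), hi=8 ⇒ [3, 4, 22, 17, 16, 15, 9, 8, 7, 5, 18, 19, 6]
22>4: swap(2,8), hi=7 ⇒ [3, 4, 7, 17, 16, 15, 9, 8, 22, 5, 18, 19, 6]
7>4: swap(2,7), hi=6 ⇒ [3, 4, 8, 17, 16, 15, 9, 7, 22, 5, 18, 19, 6]
8>4: swap(2,6), hi=5 ⇒ [3, 4, 9, 17, 16, 15, 8, 7, 22, 5, 18, 19, 6]
9>4: swap(2,5), hi=4 ⇒ [3, 4, 15, 17, 16, 9, 8, 7, 22, 5, 18, 19, 6]
15>4: swap(2,4), hi=3 ⇒ [3, 4, 16, 17, 15, 9, 8, 7, 22, 5, 18, 19, 6]
16>4: swap(2,3), hi=2 ⇒ [3, 4, 17, 16, 15, 9, 8, 7, 22, 5, 18, 19, 6]
17>4: swap(2,2), hi=1 ⇒ [3, 4, 17, 16, 15, 9, 8, 7, 22, 5, 18, 19, 6]
done. lo=1 hi=1; data=[3, 4, 17, 16, 15, 9, 8, 7, 22, 5, 18, 19, 6]

[3, 4, 17, 16, 15, 9, 8, 7, 22, 5, 18, 19, 6]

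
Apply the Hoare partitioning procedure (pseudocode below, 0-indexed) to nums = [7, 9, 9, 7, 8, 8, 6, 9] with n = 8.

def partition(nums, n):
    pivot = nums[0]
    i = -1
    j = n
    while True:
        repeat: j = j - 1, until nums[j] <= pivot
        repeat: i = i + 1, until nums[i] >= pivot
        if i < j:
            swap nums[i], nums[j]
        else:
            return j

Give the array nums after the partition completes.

pivot = nums[0] = 7; i = -1, j = 8
j→6 (nums[6]=6≤7), i→0 (nums[0]=7≥7); i<j, swap → [6, 9, 9, 7, 8, 8, 7, 9]
j→3 (nums[3]=7≤7), i→1 (nums[1]=9≥7); i<j, swap → [6, 7, 9, 9, 8, 8, 7, 9]
j→1, i→2; i≥j, return j=1. nums = [6, 7, 9, 9, 8, 8, 7, 9]

[6, 7, 9, 9, 8, 8, 7, 9]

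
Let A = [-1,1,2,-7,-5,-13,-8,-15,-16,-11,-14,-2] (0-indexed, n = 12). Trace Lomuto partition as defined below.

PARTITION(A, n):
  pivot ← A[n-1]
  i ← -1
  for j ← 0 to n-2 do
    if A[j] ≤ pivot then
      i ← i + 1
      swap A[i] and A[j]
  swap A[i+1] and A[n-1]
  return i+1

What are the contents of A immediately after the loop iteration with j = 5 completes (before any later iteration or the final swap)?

[-7,-5,-13,-1,1,2,-8,-15,-16,-11,-14,-2]

pivot = A[11] = -2; i = -1
j=0: A[0]=-1 > -2 → no swap
j=1: A[1]=1 > -2 → no swap
j=2: A[2]=2 > -2 → no swap
j=3: A[3]=-7 ≤ -2 → i=0, swap A[0],A[3] → [-7,1,2,-1,-5,-13,-8,-15,-16,-11,-14,-2]
j=4: A[4]=-5 ≤ -2 → i=1, swap A[1],A[4] → [-7,-5,2,-1,1,-13,-8,-15,-16,-11,-14,-2]
j=5: A[5]=-13 ≤ -2 → i=2, swap A[2],A[5] → [-7,-5,-13,-1,1,2,-8,-15,-16,-11,-14,-2]
(after j=5) A = [-7,-5,-13,-1,1,2,-8,-15,-16,-11,-14,-2]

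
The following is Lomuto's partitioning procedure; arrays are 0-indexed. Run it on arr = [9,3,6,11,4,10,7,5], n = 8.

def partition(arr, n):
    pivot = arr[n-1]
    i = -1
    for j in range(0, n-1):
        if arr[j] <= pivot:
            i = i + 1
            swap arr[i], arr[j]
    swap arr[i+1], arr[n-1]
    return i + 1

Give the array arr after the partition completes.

pivot = arr[7] = 5; i = -1
j=0: arr[0]=9 > 5 → no swap
j=1: arr[1]=3 ≤ 5 → i=0, swap arr[0],arr[1] → [3,9,6,11,4,10,7,5]
j=2: arr[2]=6 > 5 → no swap
j=3: arr[3]=11 > 5 → no swap
j=4: arr[4]=4 ≤ 5 → i=1, swap arr[1],arr[4] → [3,4,6,11,9,10,7,5]
j=5: arr[5]=10 > 5 → no swap
j=6: arr[6]=7 > 5 → no swap
final swap arr[2],arr[7] → [3,4,5,11,9,10,7,6]; return 2

[3,4,5,11,9,10,7,6]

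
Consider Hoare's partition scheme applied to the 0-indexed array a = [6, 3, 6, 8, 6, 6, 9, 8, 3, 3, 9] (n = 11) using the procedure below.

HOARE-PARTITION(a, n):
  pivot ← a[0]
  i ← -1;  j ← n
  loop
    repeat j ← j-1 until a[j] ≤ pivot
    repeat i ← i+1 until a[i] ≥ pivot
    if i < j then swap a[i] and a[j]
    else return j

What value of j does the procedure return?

pivot = a[0] = 6; i = -1, j = 11
j→9 (a[9]=3≤6), i→0 (a[0]=6≥6); i<j, swap → [3, 3, 6, 8, 6, 6, 9, 8, 3, 6, 9]
j→8 (a[8]=3≤6), i→2 (a[2]=6≥6); i<j, swap → [3, 3, 3, 8, 6, 6, 9, 8, 6, 6, 9]
j→5 (a[5]=6≤6), i→3 (a[3]=8≥6); i<j, swap → [3, 3, 3, 6, 6, 8, 9, 8, 6, 6, 9]
j→4, i→4; i≥j, return j=4. a = [3, 3, 3, 6, 6, 8, 9, 8, 6, 6, 9]

4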